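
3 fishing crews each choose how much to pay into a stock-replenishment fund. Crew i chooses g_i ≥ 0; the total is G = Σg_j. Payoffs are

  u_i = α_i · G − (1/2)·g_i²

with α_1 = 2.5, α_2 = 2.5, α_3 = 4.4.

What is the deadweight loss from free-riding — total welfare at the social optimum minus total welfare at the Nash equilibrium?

Crew i's FOC: ∂u_i/∂g_i = α_i − g_i = 0, so g_i* = α_i.
NE contributions = (2.5, 2.5, 4.4); G = 9.4.
W^NE = (Σα)·G − ½Σα_i² = 9.4² − ½·31.86 = 72.43.
Planner sets g_i = Σα_j = 9.4 for every i, so G^SO = 3·9.4 = 28.2.
W^SO = (Σα)·G^SO − ½·3·(Σα)² = (3/2)·9.4² = 132.54.
Deadweight loss = W^SO − W^NE = 60.11.

60.11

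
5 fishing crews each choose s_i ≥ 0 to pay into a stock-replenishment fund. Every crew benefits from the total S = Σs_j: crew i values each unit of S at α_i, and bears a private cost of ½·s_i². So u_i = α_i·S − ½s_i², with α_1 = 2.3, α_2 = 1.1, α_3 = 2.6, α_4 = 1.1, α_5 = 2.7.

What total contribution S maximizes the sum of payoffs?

49

Planner FOC: ∂(Σu_j)/∂s_i = (Σα_j) − s_i = 0, so s_i^SO = Σα_j = 9.8 for every i; S^SO = 49.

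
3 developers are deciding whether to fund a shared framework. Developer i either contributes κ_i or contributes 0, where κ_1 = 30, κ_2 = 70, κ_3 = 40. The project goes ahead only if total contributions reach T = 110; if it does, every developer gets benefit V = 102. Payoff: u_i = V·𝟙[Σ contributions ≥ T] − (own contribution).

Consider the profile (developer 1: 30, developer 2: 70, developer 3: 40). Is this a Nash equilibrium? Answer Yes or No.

No

Total = 140 ≥ 110: provided.
Developer 1 (pledges 30, payoff 72): dropping to 0 → total 110, payoff 102. Profitable deviation.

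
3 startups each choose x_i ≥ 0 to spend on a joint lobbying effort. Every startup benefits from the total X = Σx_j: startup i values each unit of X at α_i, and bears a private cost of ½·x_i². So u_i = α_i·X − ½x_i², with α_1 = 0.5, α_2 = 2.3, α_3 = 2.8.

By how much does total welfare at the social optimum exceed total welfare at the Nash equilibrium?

Startup i's FOC: ∂u_i/∂x_i = α_i − x_i = 0, so x_i* = α_i.
NE contributions = (0.5, 2.3, 2.8); X = 5.6.
W^NE = (Σα)·X − ½Σα_i² = 5.6² − ½·13.38 = 24.67.
Planner sets x_i = Σα_j = 5.6 for every i, so X^SO = 3·5.6 = 16.8.
W^SO = (Σα)·X^SO − ½·3·(Σα)² = (3/2)·5.6² = 47.04.
Deadweight loss = W^SO − W^NE = 22.37.

22.37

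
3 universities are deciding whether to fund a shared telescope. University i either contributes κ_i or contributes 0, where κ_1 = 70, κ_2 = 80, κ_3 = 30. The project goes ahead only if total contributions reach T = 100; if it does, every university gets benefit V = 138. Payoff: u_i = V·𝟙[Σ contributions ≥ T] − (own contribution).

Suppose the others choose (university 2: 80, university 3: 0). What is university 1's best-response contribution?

70

Others' total = 80. Contributing 70 brings total to 150 ≥ 100: gain V − κ_1 = 68.
Best response: 70.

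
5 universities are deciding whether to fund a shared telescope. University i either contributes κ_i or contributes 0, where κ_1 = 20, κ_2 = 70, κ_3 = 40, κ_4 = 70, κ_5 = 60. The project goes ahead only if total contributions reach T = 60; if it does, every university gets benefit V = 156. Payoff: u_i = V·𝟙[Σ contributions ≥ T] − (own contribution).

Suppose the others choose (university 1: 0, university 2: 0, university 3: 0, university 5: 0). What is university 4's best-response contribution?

Others' total = 0. Contributing 70 brings total to 70 ≥ 60: gain V − κ_4 = 86.
Best response: 70.

70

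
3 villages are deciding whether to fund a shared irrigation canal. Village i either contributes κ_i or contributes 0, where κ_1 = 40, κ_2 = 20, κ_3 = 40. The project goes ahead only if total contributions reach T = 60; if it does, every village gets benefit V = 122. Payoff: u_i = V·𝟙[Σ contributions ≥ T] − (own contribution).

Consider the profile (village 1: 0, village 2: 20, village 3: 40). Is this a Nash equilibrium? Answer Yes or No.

Yes

Total = 60 ≥ 60: provided.
Village 1 (pledges 0, payoff 122): pledging 40 → total 100, payoff 82. No gain.
Village 2 (pledges 20, payoff 102): dropping to 0 → total 40, payoff 0. No gain.
Village 3 (pledges 40, payoff 82): dropping to 0 → total 20, payoff 0. No gain.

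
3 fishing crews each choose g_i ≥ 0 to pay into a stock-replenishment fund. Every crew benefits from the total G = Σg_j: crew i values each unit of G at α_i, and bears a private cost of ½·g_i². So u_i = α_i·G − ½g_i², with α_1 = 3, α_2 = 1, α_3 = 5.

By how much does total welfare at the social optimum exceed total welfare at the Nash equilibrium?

58

Crew i's FOC: ∂u_i/∂g_i = α_i − g_i = 0, so g_i* = α_i.
NE contributions = (3, 1, 5); G = 9.
W^NE = (Σα)·G − ½Σα_i² = 9² − ½·35 = 63.5.
Planner sets g_i = Σα_j = 9 for every i, so G^SO = 3·9 = 27.
W^SO = (Σα)·G^SO − ½·3·(Σα)² = (3/2)·9² = 121.5.
Deadweight loss = W^SO − W^NE = 58.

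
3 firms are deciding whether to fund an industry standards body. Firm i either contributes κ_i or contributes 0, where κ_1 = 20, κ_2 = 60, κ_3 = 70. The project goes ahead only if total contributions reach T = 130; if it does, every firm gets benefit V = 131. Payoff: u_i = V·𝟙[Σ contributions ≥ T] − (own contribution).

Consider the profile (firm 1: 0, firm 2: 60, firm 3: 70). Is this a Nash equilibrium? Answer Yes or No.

Yes

Total = 130 ≥ 130: provided.
Firm 1 (pledges 0, payoff 131): pledging 20 → total 150, payoff 111. No gain.
Firm 2 (pledges 60, payoff 71): dropping to 0 → total 70, payoff 0. No gain.
Firm 3 (pledges 70, payoff 61): dropping to 0 → total 60, payoff 0. No gain.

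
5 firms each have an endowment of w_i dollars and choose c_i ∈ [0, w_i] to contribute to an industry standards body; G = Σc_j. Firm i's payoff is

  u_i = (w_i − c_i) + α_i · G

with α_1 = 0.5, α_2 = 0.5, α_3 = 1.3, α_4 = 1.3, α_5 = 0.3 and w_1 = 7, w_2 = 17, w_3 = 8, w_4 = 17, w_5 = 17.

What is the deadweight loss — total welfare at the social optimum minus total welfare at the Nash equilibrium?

118.9

∂u_i/∂c_i = α_i − 1, so firm i contributes w_i if α_i > 1, else 0.
α_i > 1 for i ∈ {3, 4}; NE contributions (0, 0, 8, 17, 0), G = 25.
W^NE = Σw_i − G^NE + (Σα_i)·G^NE = 66 + 2.9·25 = 138.5.
Planner: ∂(Σu_j)/∂c_i = Σα_j − 1 = 2.9 > 0, so everyone contributes w_i; G^SO = 66, W^SO = 66 + 2.9·66 = 257.4.
Deadweight loss = 118.9.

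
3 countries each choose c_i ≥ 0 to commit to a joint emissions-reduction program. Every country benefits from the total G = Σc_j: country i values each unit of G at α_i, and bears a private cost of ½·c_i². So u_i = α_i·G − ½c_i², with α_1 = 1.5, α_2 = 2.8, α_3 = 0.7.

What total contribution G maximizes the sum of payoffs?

Planner FOC: ∂(Σu_j)/∂c_i = (Σα_j) − c_i = 0, so c_i^SO = Σα_j = 5 for every i; G^SO = 15.

15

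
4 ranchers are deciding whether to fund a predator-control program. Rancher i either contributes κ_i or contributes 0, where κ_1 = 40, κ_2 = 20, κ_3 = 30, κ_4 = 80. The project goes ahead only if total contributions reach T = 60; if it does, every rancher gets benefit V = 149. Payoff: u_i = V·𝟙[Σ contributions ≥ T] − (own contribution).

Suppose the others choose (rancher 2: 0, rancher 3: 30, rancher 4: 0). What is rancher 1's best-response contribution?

Others' total = 30. Contributing 40 brings total to 70 ≥ 60: gain V − κ_1 = 109.
Best response: 40.

40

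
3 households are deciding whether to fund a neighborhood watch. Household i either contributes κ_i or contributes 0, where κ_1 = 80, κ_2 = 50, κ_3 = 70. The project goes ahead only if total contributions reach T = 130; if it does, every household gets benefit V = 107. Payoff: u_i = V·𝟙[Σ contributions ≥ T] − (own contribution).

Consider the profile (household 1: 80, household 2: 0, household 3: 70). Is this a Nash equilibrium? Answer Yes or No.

Yes

Total = 150 ≥ 130: provided.
Household 1 (pledges 80, payoff 27): dropping to 0 → total 70, payoff 0. No gain.
Household 2 (pledges 0, payoff 107): pledging 50 → total 200, payoff 57. No gain.
Household 3 (pledges 70, payoff 37): dropping to 0 → total 80, payoff 0. No gain.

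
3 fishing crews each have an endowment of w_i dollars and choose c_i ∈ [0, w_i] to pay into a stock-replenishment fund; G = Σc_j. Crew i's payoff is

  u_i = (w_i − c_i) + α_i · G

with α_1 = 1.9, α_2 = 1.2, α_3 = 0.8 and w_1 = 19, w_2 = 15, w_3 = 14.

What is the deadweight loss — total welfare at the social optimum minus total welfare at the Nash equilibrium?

40.6

∂u_i/∂c_i = α_i − 1, so crew i contributes w_i if α_i > 1, else 0.
α_i > 1 for i ∈ {1, 2}; NE contributions (19, 15, 0), G = 34.
W^NE = Σw_i − G^NE + (Σα_i)·G^NE = 48 + 2.9·34 = 146.6.
Planner: ∂(Σu_j)/∂c_i = Σα_j − 1 = 2.9 > 0, so everyone contributes w_i; G^SO = 48, W^SO = 48 + 2.9·48 = 187.2.
Deadweight loss = 40.6.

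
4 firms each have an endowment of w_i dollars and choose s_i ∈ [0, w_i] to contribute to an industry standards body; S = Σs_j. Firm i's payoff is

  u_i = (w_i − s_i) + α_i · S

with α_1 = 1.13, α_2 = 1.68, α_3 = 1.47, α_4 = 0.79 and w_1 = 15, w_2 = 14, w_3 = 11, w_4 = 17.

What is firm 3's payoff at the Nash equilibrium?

∂u_i/∂s_i = α_i − 1, so firm i contributes w_i if α_i > 1, else 0.
α_i > 1 for i ∈ {1, 2, 3}; NE contributions (15, 14, 11, 0), S = 40.
u_3 = (11 − 11) + 1.47·40 = 58.8.

58.8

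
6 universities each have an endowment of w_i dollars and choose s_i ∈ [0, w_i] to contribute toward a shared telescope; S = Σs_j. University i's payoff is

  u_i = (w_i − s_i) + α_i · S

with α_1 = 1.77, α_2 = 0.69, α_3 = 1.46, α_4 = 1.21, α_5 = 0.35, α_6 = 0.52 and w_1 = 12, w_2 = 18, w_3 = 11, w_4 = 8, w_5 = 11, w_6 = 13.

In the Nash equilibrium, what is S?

∂u_i/∂s_i = α_i − 1, so university i contributes w_i if α_i > 1, else 0.
α_i > 1 for i ∈ {1, 3, 4}; NE contributions (12, 0, 11, 8, 0, 0), S = 31.

31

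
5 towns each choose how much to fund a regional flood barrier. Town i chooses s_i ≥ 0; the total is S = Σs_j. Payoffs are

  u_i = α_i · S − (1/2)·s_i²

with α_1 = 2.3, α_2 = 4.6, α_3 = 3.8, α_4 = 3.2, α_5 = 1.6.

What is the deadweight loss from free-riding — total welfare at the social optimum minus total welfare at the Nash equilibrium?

387.22

Town i's FOC: ∂u_i/∂s_i = α_i − s_i = 0, so s_i* = α_i.
NE contributions = (2.3, 4.6, 3.8, 3.2, 1.6); S = 15.5.
W^NE = (Σα)·S − ½Σα_i² = 15.5² − ½·53.69 = 213.405.
Planner sets s_i = Σα_j = 15.5 for every i, so S^SO = 5·15.5 = 77.5.
W^SO = (Σα)·S^SO − ½·5·(Σα)² = (5/2)·15.5² = 600.625.
Deadweight loss = W^SO − W^NE = 387.22.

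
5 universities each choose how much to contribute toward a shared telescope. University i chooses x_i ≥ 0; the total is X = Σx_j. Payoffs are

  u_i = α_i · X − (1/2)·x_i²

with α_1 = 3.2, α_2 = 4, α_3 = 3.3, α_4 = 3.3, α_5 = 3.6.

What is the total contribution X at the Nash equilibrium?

University i's FOC: ∂u_i/∂x_i = α_i − x_i = 0, so x_i* = α_i.
NE contributions = (3.2, 4, 3.3, 3.3, 3.6); X = 17.4.

17.4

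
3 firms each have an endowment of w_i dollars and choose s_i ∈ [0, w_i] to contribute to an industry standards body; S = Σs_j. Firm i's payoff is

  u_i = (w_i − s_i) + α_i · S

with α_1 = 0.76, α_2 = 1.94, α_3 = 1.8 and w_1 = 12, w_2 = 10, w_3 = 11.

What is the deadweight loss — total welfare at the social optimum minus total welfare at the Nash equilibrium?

42

∂u_i/∂s_i = α_i − 1, so firm i contributes w_i if α_i > 1, else 0.
α_i > 1 for i ∈ {2, 3}; NE contributions (0, 10, 11), S = 21.
W^NE = Σw_i − S^NE + (Σα_i)·S^NE = 33 + 3.5·21 = 106.5.
Planner: ∂(Σu_j)/∂s_i = Σα_j − 1 = 3.5 > 0, so everyone contributes w_i; S^SO = 33, W^SO = 33 + 3.5·33 = 148.5.
Deadweight loss = 42.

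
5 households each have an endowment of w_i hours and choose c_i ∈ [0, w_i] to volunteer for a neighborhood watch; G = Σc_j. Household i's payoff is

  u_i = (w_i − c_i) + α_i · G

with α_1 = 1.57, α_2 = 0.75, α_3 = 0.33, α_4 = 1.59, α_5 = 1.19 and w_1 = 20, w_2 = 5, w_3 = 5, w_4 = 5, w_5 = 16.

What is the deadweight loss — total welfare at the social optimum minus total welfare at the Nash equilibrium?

∂u_i/∂c_i = α_i − 1, so household i contributes w_i if α_i > 1, else 0.
α_i > 1 for i ∈ {1, 4, 5}; NE contributions (20, 0, 0, 5, 16), G = 41.
W^NE = Σw_i − G^NE + (Σα_i)·G^NE = 51 + 4.43·41 = 232.63.
Planner: ∂(Σu_j)/∂c_i = Σα_j − 1 = 4.43 > 0, so everyone contributes w_i; G^SO = 51, W^SO = 51 + 4.43·51 = 276.93.
Deadweight loss = 44.3.

44.3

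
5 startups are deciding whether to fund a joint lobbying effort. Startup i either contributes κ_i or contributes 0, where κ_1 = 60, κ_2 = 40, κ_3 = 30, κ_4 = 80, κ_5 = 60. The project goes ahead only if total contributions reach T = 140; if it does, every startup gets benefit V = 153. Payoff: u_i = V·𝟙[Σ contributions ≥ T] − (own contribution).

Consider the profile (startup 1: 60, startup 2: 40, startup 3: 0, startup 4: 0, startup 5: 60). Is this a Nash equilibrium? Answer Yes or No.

Total = 160 ≥ 140: provided.
Startup 1 (pledges 60, payoff 93): dropping to 0 → total 100, payoff 0. No gain.
Startup 2 (pledges 40, payoff 113): dropping to 0 → total 120, payoff 0. No gain.
Startup 3 (pledges 0, payoff 153): pledging 30 → total 190, payoff 123. No gain.
Startup 4 (pledges 0, payoff 153): pledging 80 → total 240, payoff 73. No gain.
Startup 5 (pledges 60, payoff 93): dropping to 0 → total 100, payoff 0. No gain.

Yes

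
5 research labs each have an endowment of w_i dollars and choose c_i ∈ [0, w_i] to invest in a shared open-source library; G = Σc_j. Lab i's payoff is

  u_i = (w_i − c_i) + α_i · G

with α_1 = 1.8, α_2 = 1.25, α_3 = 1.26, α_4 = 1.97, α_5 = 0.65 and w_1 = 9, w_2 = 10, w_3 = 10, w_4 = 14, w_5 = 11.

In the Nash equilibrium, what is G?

43

∂u_i/∂c_i = α_i − 1, so lab i contributes w_i if α_i > 1, else 0.
α_i > 1 for i ∈ {1, 2, 3, 4}; NE contributions (9, 10, 10, 14, 0), G = 43.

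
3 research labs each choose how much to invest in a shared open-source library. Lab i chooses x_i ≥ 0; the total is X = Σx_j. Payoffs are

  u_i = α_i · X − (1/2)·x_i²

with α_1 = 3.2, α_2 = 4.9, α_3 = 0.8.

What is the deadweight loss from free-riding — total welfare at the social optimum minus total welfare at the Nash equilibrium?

57.05

Lab i's FOC: ∂u_i/∂x_i = α_i − x_i = 0, so x_i* = α_i.
NE contributions = (3.2, 4.9, 0.8); X = 8.9.
W^NE = (Σα)·X − ½Σα_i² = 8.9² − ½·34.89 = 61.765.
Planner sets x_i = Σα_j = 8.9 for every i, so X^SO = 3·8.9 = 26.7.
W^SO = (Σα)·X^SO − ½·3·(Σα)² = (3/2)·8.9² = 118.815.
Deadweight loss = W^SO − W^NE = 57.05.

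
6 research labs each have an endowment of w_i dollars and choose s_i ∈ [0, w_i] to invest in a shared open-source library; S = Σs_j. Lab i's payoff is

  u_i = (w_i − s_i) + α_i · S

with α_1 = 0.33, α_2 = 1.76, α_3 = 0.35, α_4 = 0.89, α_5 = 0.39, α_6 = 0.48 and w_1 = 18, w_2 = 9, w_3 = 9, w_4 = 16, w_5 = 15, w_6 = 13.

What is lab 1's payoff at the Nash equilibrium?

20.97

∂u_i/∂s_i = α_i − 1, so lab i contributes w_i if α_i > 1, else 0.
α_i > 1 for i ∈ {2}; NE contributions (0, 9, 0, 0, 0, 0), S = 9.
u_1 = (18 − 0) + 0.33·9 = 20.97.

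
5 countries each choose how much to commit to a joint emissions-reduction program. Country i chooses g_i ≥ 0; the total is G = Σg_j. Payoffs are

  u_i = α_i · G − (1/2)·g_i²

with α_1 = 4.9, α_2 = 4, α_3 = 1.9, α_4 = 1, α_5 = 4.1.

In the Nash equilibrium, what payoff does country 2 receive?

Country i's FOC: ∂u_i/∂g_i = α_i − g_i = 0, so g_i* = α_i.
NE contributions = (4.9, 4, 1.9, 1, 4.1); G = 15.9.
u_2 = α_2·G − ½·(g_2)² = 4·15.9 − ½·4² = 55.6.

55.6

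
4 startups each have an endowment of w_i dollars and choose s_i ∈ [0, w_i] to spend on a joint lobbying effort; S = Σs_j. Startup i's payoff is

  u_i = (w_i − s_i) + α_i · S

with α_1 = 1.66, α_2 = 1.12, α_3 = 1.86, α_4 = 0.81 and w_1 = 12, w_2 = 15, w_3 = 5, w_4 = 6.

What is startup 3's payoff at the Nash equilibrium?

∂u_i/∂s_i = α_i − 1, so startup i contributes w_i if α_i > 1, else 0.
α_i > 1 for i ∈ {1, 2, 3}; NE contributions (12, 15, 5, 0), S = 32.
u_3 = (5 − 5) + 1.86·32 = 59.52.

59.52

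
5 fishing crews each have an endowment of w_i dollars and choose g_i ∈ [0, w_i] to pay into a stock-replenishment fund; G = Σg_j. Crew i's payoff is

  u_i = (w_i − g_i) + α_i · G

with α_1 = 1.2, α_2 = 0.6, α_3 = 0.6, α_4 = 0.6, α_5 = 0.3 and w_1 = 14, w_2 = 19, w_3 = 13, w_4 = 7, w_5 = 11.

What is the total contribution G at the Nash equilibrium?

14

∂u_i/∂g_i = α_i − 1, so crew i contributes w_i if α_i > 1, else 0.
α_i > 1 for i ∈ {1}; NE contributions (14, 0, 0, 0, 0), G = 14.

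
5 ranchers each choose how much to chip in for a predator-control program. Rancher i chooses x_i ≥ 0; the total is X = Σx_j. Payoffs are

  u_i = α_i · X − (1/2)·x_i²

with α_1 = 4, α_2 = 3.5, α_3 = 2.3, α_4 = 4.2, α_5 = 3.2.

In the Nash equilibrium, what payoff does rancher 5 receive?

49.92

Rancher i's FOC: ∂u_i/∂x_i = α_i − x_i = 0, so x_i* = α_i.
NE contributions = (4, 3.5, 2.3, 4.2, 3.2); X = 17.2.
u_5 = α_5·X − ½·(x_5)² = 3.2·17.2 − ½·3.2² = 49.92.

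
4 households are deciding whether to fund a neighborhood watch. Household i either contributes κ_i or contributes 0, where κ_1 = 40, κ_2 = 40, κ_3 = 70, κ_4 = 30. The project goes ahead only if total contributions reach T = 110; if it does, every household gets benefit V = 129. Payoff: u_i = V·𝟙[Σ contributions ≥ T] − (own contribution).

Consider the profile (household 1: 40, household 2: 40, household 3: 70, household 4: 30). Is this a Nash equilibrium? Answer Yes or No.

Total = 180 ≥ 110: provided.
Household 1 (pledges 40, payoff 89): dropping to 0 → total 140, payoff 129. Profitable deviation.

No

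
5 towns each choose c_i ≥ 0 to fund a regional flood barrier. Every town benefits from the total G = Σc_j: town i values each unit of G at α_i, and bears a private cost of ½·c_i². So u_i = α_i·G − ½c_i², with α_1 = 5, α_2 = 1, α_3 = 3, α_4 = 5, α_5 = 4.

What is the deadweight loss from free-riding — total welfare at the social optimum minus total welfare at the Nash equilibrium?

Town i's FOC: ∂u_i/∂c_i = α_i − c_i = 0, so c_i* = α_i.
NE contributions = (5, 1, 3, 5, 4); G = 18.
W^NE = (Σα)·G − ½Σα_i² = 18² − ½·76 = 286.
Planner sets c_i = Σα_j = 18 for every i, so G^SO = 5·18 = 90.
W^SO = (Σα)·G^SO − ½·5·(Σα)² = (5/2)·18² = 810.
Deadweight loss = W^SO − W^NE = 524.

524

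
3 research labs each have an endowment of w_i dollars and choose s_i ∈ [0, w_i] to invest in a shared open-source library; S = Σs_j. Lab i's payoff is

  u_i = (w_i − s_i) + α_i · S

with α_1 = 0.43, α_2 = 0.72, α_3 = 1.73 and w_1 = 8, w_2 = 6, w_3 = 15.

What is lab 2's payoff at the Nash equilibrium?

∂u_i/∂s_i = α_i − 1, so lab i contributes w_i if α_i > 1, else 0.
α_i > 1 for i ∈ {3}; NE contributions (0, 0, 15), S = 15.
u_2 = (6 − 0) + 0.72·15 = 16.8.

16.8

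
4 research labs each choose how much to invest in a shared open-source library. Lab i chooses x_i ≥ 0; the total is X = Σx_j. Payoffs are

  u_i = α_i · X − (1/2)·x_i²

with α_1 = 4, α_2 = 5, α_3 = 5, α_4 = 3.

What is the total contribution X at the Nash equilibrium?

Lab i's FOC: ∂u_i/∂x_i = α_i − x_i = 0, so x_i* = α_i.
NE contributions = (4, 5, 5, 3); X = 17.

17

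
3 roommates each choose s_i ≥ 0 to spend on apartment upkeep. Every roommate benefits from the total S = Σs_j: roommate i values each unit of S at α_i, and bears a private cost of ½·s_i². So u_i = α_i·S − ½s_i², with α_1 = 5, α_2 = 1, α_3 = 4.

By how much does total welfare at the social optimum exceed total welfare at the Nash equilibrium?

71

Roommate i's FOC: ∂u_i/∂s_i = α_i − s_i = 0, so s_i* = α_i.
NE contributions = (5, 1, 4); S = 10.
W^NE = (Σα)·S − ½Σα_i² = 10² − ½·42 = 79.
Planner sets s_i = Σα_j = 10 for every i, so S^SO = 3·10 = 30.
W^SO = (Σα)·S^SO − ½·3·(Σα)² = (3/2)·10² = 150.
Deadweight loss = W^SO − W^NE = 71.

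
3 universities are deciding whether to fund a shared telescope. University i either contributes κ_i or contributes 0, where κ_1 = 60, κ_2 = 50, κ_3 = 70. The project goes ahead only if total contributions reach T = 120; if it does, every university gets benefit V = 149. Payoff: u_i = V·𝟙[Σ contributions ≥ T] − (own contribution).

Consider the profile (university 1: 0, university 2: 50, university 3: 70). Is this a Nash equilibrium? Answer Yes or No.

Total = 120 ≥ 120: provided.
University 1 (pledges 0, payoff 149): pledging 60 → total 180, payoff 89. No gain.
University 2 (pledges 50, payoff 99): dropping to 0 → total 70, payoff 0. No gain.
University 3 (pledges 70, payoff 79): dropping to 0 → total 50, payoff 0. No gain.

Yes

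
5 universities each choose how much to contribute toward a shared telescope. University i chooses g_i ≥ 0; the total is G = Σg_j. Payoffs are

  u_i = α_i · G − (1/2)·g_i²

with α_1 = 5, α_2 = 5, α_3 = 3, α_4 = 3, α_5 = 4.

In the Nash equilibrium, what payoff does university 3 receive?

University i's FOC: ∂u_i/∂g_i = α_i − g_i = 0, so g_i* = α_i.
NE contributions = (5, 5, 3, 3, 4); G = 20.
u_3 = α_3·G − ½·(g_3)² = 3·20 − ½·3² = 55.5.

55.5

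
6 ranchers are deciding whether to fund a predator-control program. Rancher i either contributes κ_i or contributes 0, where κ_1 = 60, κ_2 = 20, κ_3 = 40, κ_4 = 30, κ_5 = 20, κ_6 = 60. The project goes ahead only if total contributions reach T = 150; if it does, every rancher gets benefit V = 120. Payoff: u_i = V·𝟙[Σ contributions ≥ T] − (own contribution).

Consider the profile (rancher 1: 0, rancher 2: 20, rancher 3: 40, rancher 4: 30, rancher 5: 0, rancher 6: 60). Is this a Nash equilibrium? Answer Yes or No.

Total = 150 ≥ 150: provided.
Rancher 1 (pledges 0, payoff 120): pledging 60 → total 210, payoff 60. No gain.
Rancher 2 (pledges 20, payoff 100): dropping to 0 → total 130, payoff 0. No gain.
Rancher 3 (pledges 40, payoff 80): dropping to 0 → total 110, payoff 0. No gain.
Rancher 4 (pledges 30, payoff 90): dropping to 0 → total 120, payoff 0. No gain.
Rancher 5 (pledges 0, payoff 120): pledging 20 → total 170, payoff 100. No gain.
Rancher 6 (pledges 60, payoff 60): dropping to 0 → total 90, payoff 0. No gain.

Yes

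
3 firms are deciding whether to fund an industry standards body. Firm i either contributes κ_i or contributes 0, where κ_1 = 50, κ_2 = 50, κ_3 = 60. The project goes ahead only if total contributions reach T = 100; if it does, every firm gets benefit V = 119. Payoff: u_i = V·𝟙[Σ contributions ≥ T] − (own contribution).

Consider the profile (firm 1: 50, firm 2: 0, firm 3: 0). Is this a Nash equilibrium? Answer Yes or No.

No

Total = 50 < 100: not provided.
Firm 1 (pledges 50, payoff -50): dropping to 0 → total 0, payoff 0. Profitable deviation.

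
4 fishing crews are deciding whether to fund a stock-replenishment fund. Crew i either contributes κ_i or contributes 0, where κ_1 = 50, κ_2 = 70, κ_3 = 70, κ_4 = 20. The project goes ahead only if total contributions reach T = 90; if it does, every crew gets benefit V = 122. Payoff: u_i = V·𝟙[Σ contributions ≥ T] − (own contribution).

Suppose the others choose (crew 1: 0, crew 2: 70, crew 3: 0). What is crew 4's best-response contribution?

Others' total = 70. Contributing 20 brings total to 90 ≥ 90: gain V − κ_4 = 102.
Best response: 20.

20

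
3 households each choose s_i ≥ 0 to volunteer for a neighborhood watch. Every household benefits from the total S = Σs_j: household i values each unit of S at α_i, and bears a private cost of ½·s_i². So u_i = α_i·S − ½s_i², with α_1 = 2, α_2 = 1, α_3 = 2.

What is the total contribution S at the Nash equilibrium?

5

Household i's FOC: ∂u_i/∂s_i = α_i − s_i = 0, so s_i* = α_i.
NE contributions = (2, 1, 2); S = 5.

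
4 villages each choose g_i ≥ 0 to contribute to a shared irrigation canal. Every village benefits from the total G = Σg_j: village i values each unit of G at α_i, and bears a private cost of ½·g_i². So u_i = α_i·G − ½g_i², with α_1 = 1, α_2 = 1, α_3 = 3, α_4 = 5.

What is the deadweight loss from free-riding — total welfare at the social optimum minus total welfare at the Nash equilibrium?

Village i's FOC: ∂u_i/∂g_i = α_i − g_i = 0, so g_i* = α_i.
NE contributions = (1, 1, 3, 5); G = 10.
W^NE = (Σα)·G − ½Σα_i² = 10² − ½·36 = 82.
Planner sets g_i = Σα_j = 10 for every i, so G^SO = 4·10 = 40.
W^SO = (Σα)·G^SO − ½·4·(Σα)² = (4/2)·10² = 200.
Deadweight loss = W^SO − W^NE = 118.

118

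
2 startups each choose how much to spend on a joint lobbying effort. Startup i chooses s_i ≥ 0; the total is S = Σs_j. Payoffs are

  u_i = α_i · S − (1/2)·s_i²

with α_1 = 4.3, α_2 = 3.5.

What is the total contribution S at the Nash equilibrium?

Startup i's FOC: ∂u_i/∂s_i = α_i − s_i = 0, so s_i* = α_i.
NE contributions = (4.3, 3.5); S = 7.8.

7.8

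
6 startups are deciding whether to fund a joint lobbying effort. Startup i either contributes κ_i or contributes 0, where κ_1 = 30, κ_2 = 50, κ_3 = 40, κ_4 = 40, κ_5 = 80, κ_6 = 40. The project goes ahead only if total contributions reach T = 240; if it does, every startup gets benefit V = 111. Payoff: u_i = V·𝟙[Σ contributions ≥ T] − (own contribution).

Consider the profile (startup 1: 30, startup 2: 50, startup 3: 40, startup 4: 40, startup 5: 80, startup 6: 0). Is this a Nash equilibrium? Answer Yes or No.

Total = 240 ≥ 240: provided.
Startup 1 (pledges 30, payoff 81): dropping to 0 → total 210, payoff 0. No gain.
Startup 2 (pledges 50, payoff 61): dropping to 0 → total 190, payoff 0. No gain.
Startup 3 (pledges 40, payoff 71): dropping to 0 → total 200, payoff 0. No gain.
Startup 4 (pledges 40, payoff 71): dropping to 0 → total 200, payoff 0. No gain.
Startup 5 (pledges 80, payoff 31): dropping to 0 → total 160, payoff 0. No gain.
Startup 6 (pledges 0, payoff 111): pledging 40 → total 280, payoff 71. No gain.

Yes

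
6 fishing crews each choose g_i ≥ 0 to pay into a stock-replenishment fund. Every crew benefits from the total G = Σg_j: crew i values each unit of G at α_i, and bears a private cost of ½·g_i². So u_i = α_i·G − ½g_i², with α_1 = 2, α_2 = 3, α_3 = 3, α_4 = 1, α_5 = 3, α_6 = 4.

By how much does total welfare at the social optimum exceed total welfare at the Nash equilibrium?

536

Crew i's FOC: ∂u_i/∂g_i = α_i − g_i = 0, so g_i* = α_i.
NE contributions = (2, 3, 3, 1, 3, 4); G = 16.
W^NE = (Σα)·G − ½Σα_i² = 16² − ½·48 = 232.
Planner sets g_i = Σα_j = 16 for every i, so G^SO = 6·16 = 96.
W^SO = (Σα)·G^SO − ½·6·(Σα)² = (6/2)·16² = 768.
Deadweight loss = W^SO − W^NE = 536.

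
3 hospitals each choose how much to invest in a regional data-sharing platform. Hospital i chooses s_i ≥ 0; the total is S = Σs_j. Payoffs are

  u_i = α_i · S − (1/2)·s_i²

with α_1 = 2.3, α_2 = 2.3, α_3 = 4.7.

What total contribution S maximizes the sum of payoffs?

Planner FOC: ∂(Σu_j)/∂s_i = (Σα_j) − s_i = 0, so s_i^SO = Σα_j = 9.3 for every i; S^SO = 27.9.

27.9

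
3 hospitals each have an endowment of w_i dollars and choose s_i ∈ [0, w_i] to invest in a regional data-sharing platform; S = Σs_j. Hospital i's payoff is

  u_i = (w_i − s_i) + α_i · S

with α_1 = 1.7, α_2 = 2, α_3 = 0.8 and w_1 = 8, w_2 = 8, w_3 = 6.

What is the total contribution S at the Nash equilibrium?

16

∂u_i/∂s_i = α_i − 1, so hospital i contributes w_i if α_i > 1, else 0.
α_i > 1 for i ∈ {1, 2}; NE contributions (8, 8, 0), S = 16.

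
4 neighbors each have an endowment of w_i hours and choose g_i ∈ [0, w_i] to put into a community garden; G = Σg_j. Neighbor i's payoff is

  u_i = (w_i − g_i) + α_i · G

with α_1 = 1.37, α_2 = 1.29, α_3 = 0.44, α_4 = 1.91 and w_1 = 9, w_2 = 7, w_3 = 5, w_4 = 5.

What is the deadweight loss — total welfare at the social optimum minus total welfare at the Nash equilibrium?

∂u_i/∂g_i = α_i − 1, so neighbor i contributes w_i if α_i > 1, else 0.
α_i > 1 for i ∈ {1, 2, 4}; NE contributions (9, 7, 0, 5), G = 21.
W^NE = Σw_i − G^NE + (Σα_i)·G^NE = 26 + 4.01·21 = 110.21.
Planner: ∂(Σu_j)/∂g_i = Σα_j − 1 = 4.01 > 0, so everyone contributes w_i; G^SO = 26, W^SO = 26 + 4.01·26 = 130.26.
Deadweight loss = 20.05.

20.05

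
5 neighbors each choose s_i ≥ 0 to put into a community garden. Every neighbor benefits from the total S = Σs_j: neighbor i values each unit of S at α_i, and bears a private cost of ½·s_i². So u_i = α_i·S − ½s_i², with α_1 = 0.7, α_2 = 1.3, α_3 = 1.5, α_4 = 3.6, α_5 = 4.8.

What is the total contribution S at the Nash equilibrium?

Neighbor i's FOC: ∂u_i/∂s_i = α_i − s_i = 0, so s_i* = α_i.
NE contributions = (0.7, 1.3, 1.5, 3.6, 4.8); S = 11.9.

11.9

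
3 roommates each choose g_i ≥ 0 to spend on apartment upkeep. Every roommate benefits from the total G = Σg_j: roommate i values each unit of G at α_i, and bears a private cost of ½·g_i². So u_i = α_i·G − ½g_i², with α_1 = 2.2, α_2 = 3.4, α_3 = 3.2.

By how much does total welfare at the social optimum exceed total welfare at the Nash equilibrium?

Roommate i's FOC: ∂u_i/∂g_i = α_i − g_i = 0, so g_i* = α_i.
NE contributions = (2.2, 3.4, 3.2); G = 8.8.
W^NE = (Σα)·G − ½Σα_i² = 8.8² − ½·26.64 = 64.12.
Planner sets g_i = Σα_j = 8.8 for every i, so G^SO = 3·8.8 = 26.4.
W^SO = (Σα)·G^SO − ½·3·(Σα)² = (3/2)·8.8² = 116.16.
Deadweight loss = W^SO − W^NE = 52.04.

52.04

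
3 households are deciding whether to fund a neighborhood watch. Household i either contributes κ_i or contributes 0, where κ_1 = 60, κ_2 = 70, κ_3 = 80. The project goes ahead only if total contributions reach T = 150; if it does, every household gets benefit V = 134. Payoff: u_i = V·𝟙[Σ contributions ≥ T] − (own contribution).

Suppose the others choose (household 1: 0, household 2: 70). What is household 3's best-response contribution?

80

Others' total = 70. Contributing 80 brings total to 150 ≥ 150: gain V − κ_3 = 54.
Best response: 80.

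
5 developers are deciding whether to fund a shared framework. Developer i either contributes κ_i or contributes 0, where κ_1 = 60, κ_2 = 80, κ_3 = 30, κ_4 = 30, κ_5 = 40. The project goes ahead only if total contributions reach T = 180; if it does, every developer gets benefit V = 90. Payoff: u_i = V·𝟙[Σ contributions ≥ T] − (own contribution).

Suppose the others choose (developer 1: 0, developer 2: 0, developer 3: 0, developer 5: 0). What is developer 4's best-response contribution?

Others' total = 0. Even contributing 30 gives 30 < 180: no benefit either way.
Best response: 0.

0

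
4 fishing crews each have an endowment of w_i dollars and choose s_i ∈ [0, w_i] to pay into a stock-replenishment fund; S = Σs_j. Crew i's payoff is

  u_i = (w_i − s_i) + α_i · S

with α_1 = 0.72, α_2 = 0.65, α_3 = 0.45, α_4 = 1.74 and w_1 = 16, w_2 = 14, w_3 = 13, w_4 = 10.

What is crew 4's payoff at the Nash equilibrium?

17.4

∂u_i/∂s_i = α_i − 1, so crew i contributes w_i if α_i > 1, else 0.
α_i > 1 for i ∈ {4}; NE contributions (0, 0, 0, 10), S = 10.
u_4 = (10 − 10) + 1.74·10 = 17.4.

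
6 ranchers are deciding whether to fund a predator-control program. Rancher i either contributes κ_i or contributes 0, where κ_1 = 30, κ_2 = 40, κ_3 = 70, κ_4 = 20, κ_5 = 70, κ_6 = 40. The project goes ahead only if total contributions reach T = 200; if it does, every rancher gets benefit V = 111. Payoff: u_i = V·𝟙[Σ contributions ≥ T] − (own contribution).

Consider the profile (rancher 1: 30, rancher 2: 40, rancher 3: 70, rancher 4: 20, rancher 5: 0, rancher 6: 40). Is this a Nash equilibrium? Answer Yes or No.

Total = 200 ≥ 200: provided.
Rancher 1 (pledges 30, payoff 81): dropping to 0 → total 170, payoff 0. No gain.
Rancher 2 (pledges 40, payoff 71): dropping to 0 → total 160, payoff 0. No gain.
Rancher 3 (pledges 70, payoff 41): dropping to 0 → total 130, payoff 0. No gain.
Rancher 4 (pledges 20, payoff 91): dropping to 0 → total 180, payoff 0. No gain.
Rancher 5 (pledges 0, payoff 111): pledging 70 → total 270, payoff 41. No gain.
Rancher 6 (pledges 40, payoff 71): dropping to 0 → total 160, payoff 0. No gain.

Yes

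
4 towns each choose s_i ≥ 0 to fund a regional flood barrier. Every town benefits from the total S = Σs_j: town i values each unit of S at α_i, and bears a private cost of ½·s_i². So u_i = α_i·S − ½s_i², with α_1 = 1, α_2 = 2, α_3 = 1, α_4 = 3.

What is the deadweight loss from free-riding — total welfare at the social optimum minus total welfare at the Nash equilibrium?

56.5

Town i's FOC: ∂u_i/∂s_i = α_i − s_i = 0, so s_i* = α_i.
NE contributions = (1, 2, 1, 3); S = 7.
W^NE = (Σα)·S − ½Σα_i² = 7² − ½·15 = 41.5.
Planner sets s_i = Σα_j = 7 for every i, so S^SO = 4·7 = 28.
W^SO = (Σα)·S^SO − ½·4·(Σα)² = (4/2)·7² = 98.
Deadweight loss = W^SO − W^NE = 56.5.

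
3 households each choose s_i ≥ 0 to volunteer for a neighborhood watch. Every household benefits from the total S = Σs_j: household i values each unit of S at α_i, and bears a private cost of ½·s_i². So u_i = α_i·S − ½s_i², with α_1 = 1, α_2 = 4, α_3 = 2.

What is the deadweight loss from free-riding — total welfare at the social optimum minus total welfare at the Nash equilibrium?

35

Household i's FOC: ∂u_i/∂s_i = α_i − s_i = 0, so s_i* = α_i.
NE contributions = (1, 4, 2); S = 7.
W^NE = (Σα)·S − ½Σα_i² = 7² − ½·21 = 38.5.
Planner sets s_i = Σα_j = 7 for every i, so S^SO = 3·7 = 21.
W^SO = (Σα)·S^SO − ½·3·(Σα)² = (3/2)·7² = 73.5.
Deadweight loss = W^SO − W^NE = 35.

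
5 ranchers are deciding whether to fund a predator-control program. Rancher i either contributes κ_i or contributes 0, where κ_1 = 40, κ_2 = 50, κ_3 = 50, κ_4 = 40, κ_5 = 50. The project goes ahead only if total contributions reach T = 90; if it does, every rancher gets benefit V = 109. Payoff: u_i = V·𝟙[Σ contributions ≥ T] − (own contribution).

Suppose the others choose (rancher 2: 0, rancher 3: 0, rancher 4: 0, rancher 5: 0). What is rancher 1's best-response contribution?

0

Others' total = 0. Even contributing 40 gives 40 < 90: no benefit either way.
Best response: 0.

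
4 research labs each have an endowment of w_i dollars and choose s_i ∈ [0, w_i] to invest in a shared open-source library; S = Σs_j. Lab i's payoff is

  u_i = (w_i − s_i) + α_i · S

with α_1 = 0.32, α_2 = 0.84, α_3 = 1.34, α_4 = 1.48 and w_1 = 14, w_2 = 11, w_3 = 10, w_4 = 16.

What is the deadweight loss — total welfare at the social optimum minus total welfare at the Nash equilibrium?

74.5

∂u_i/∂s_i = α_i − 1, so lab i contributes w_i if α_i > 1, else 0.
α_i > 1 for i ∈ {3, 4}; NE contributions (0, 0, 10, 16), S = 26.
W^NE = Σw_i − S^NE + (Σα_i)·S^NE = 51 + 2.98·26 = 128.48.
Planner: ∂(Σu_j)/∂s_i = Σα_j − 1 = 2.98 > 0, so everyone contributes w_i; S^SO = 51, W^SO = 51 + 2.98·51 = 202.98.
Deadweight loss = 74.5.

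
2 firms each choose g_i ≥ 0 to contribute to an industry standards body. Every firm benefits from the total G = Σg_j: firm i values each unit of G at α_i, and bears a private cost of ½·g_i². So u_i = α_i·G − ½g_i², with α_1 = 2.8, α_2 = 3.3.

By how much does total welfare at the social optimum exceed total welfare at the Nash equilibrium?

Firm i's FOC: ∂u_i/∂g_i = α_i − g_i = 0, so g_i* = α_i.
NE contributions = (2.8, 3.3); G = 6.1.
W^NE = (Σα)·G − ½Σα_i² = 6.1² − ½·18.73 = 27.845.
Planner sets g_i = Σα_j = 6.1 for every i, so G^SO = 2·6.1 = 12.2.
W^SO = (Σα)·G^SO − ½·2·(Σα)² = (2/2)·6.1² = 37.21.
Deadweight loss = W^SO − W^NE = 9.365.

9.365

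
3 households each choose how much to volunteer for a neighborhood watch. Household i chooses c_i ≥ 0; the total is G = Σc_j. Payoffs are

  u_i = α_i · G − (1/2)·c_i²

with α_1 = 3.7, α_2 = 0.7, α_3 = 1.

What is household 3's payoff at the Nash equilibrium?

Household i's FOC: ∂u_i/∂c_i = α_i − c_i = 0, so c_i* = α_i.
NE contributions = (3.7, 0.7, 1); G = 5.4.
u_3 = α_3·G − ½·(c_3)² = 1·5.4 − ½·1² = 4.9.

4.9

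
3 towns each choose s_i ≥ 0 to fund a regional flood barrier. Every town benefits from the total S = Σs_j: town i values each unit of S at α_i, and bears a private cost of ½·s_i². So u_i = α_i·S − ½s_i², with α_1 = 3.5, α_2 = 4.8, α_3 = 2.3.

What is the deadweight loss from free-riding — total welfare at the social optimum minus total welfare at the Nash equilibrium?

Town i's FOC: ∂u_i/∂s_i = α_i − s_i = 0, so s_i* = α_i.
NE contributions = (3.5, 4.8, 2.3); S = 10.6.
W^NE = (Σα)·S − ½Σα_i² = 10.6² − ½·40.58 = 92.07.
Planner sets s_i = Σα_j = 10.6 for every i, so S^SO = 3·10.6 = 31.8.
W^SO = (Σα)·S^SO − ½·3·(Σα)² = (3/2)·10.6² = 168.54.
Deadweight loss = W^SO − W^NE = 76.47.

76.47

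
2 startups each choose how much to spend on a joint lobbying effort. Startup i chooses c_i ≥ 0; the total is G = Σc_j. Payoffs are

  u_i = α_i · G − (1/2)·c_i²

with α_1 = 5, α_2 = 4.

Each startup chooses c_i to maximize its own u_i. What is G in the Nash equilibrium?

9

Startup i's FOC: ∂u_i/∂c_i = α_i − c_i = 0, so c_i* = α_i.
NE contributions = (5, 4); G = 9.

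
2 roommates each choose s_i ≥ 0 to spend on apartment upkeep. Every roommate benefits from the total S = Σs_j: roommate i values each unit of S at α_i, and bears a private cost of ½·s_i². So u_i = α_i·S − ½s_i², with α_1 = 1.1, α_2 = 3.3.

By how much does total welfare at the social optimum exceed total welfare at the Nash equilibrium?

6.05

Roommate i's FOC: ∂u_i/∂s_i = α_i − s_i = 0, so s_i* = α_i.
NE contributions = (1.1, 3.3); S = 4.4.
W^NE = (Σα)·S − ½Σα_i² = 4.4² − ½·12.1 = 13.31.
Planner sets s_i = Σα_j = 4.4 for every i, so S^SO = 2·4.4 = 8.8.
W^SO = (Σα)·S^SO − ½·2·(Σα)² = (2/2)·4.4² = 19.36.
Deadweight loss = W^SO − W^NE = 6.05.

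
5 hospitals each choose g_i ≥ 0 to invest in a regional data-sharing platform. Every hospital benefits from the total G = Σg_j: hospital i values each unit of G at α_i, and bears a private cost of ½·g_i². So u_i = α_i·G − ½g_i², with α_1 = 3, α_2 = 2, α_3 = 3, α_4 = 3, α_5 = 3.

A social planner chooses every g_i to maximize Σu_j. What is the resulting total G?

70

Planner FOC: ∂(Σu_j)/∂g_i = (Σα_j) − g_i = 0, so g_i^SO = Σα_j = 14 for every i; G^SO = 70.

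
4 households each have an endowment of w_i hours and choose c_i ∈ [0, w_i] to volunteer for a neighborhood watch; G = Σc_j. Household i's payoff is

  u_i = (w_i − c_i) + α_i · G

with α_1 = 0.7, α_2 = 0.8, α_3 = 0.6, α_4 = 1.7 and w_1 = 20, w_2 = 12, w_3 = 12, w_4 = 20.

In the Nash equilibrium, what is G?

20

∂u_i/∂c_i = α_i − 1, so household i contributes w_i if α_i > 1, else 0.
α_i > 1 for i ∈ {4}; NE contributions (0, 0, 0, 20), G = 20.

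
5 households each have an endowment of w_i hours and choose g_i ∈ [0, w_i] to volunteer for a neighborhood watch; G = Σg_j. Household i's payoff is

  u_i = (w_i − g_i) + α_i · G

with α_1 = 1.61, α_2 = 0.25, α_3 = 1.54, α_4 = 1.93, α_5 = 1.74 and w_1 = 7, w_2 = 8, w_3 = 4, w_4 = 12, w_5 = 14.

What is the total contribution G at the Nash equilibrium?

37

∂u_i/∂g_i = α_i − 1, so household i contributes w_i if α_i > 1, else 0.
α_i > 1 for i ∈ {1, 3, 4, 5}; NE contributions (7, 0, 4, 12, 14), G = 37.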